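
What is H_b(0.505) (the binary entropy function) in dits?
0.3010 dits

The binary entropy function is:
H(p) = -p log(p) - (1-p) log(1-p)

H(0.505) = -0.505 × log_10(0.505) - 0.495 × log_10(0.495)
H(0.505) = 0.3010 dits

Note: Binary entropy is maximized at p=0.5 (H=1 bit) and minimized at p=0 or p=1 (H=0).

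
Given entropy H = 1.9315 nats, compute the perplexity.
6.8999

Perplexity is e^H (or exp(H) for natural log).

H = 1.9315 nats
Perplexity = e^1.9315 = 6.8999

Interpretation: The model's uncertainty is equivalent to choosing uniformly among 6.9 options.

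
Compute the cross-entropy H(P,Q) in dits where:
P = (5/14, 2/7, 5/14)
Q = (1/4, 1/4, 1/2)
0.4945 dits

Cross-entropy: H(P,Q) = -Σ p(x) log q(x)

Alternatively: H(P,Q) = H(P) + D_KL(P||Q)
H(P) = 0.4748 dits
D_KL(P||Q) = 0.0197 dits

H(P,Q) = 0.4748 + 0.0197 = 0.4945 dits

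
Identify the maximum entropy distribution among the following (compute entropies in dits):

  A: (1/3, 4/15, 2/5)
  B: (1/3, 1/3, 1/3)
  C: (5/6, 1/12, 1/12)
B

For a discrete distribution over n outcomes, entropy is maximized by the uniform distribution.

Computing entropies:
H(A) = 0.4713 dits
H(B) = 0.4771 dits
H(C) = 0.2458 dits

The uniform distribution (where all probabilities equal 1/3) achieves the maximum entropy of log_10(3) = 0.4771 dits.

Distribution B has the highest entropy.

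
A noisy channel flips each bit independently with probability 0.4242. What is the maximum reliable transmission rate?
0.0166 bits

For a binary symmetric channel (BSC) with error probability p:
Capacity C = 1 - H(p) bits per symbol

where H(p) = -p log₂(p) - (1-p) log₂(1-p) is the binary entropy function.

H(0.4242) = 0.9834 bits
C = 1 - 0.9834 = 0.0166 bits per symbol

This means we can reliably transmit up to 0.0166 bits of information per channel use.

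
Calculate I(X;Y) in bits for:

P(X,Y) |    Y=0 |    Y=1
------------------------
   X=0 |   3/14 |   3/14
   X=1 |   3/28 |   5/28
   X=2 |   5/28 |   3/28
0.0260 bits

Mutual information: I(X;Y) = H(X) + H(Y) - H(X,Y)

Marginals:
P(X) = (3/7, 2/7, 2/7), H(X) = 1.5567 bits
P(Y) = (1/2, 1/2), H(Y) = 1.0000 bits

Joint entropy: H(X,Y) = 2.5306 bits

I(X;Y) = 1.5567 + 1.0000 - 2.5306 = 0.0260 bits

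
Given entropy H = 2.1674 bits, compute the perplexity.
4.4921

Perplexity is 2^H (or exp(H) for natural log).

H = 2.1674 bits
Perplexity = 2^2.1674 = 4.4921

Interpretation: The model's uncertainty is equivalent to choosing uniformly among 4.5 options.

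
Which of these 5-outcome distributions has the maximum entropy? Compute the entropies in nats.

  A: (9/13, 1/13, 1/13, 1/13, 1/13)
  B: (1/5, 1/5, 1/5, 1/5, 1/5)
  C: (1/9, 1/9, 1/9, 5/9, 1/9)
B

For a discrete distribution over n outcomes, entropy is maximized by the uniform distribution.

Computing entropies:
H(A) = 1.0438 nats
H(B) = 1.6094 nats
H(C) = 1.3031 nats

The uniform distribution (where all probabilities equal 1/5) achieves the maximum entropy of log_e(5) = 1.6094 nats.

Distribution B has the highest entropy.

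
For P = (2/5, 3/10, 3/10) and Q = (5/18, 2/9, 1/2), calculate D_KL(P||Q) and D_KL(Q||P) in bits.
D_KL(P||Q) = 0.1192, D_KL(Q||P) = 0.1261

KL divergence is not symmetric: D_KL(P||Q) ≠ D_KL(Q||P) in general.

D_KL(P||Q) = 0.1192 bits
D_KL(Q||P) = 0.1261 bits

No, they are not equal!

This asymmetry is why KL divergence is not a true distance metric.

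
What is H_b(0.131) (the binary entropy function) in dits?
0.1686 dits

The binary entropy function is:
H(p) = -p log(p) - (1-p) log(1-p)

H(0.131) = -0.131 × log_10(0.131) - 0.869 × log_10(0.869)
H(0.131) = 0.1686 dits

Note: Binary entropy is maximized at p=0.5 (H=1 bit) and minimized at p=0 or p=1 (H=0).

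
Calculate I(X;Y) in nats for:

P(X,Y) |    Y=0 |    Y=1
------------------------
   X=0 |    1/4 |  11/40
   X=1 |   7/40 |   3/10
0.0059 nats

Mutual information: I(X;Y) = H(X) + H(Y) - H(X,Y)

Marginals:
P(X) = (21/40, 19/40), H(X) = 0.6919 nats
P(Y) = (17/40, 23/40), H(Y) = 0.6819 nats

Joint entropy: H(X,Y) = 1.3678 nats

I(X;Y) = 0.6919 + 0.6819 - 1.3678 = 0.0059 nats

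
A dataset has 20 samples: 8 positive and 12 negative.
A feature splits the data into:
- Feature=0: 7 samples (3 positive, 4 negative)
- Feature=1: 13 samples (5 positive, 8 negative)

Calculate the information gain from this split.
0.0013 bits

Information Gain = H(Y) - H(Y|Feature)

Before split:
P(positive) = 8/20 = 0.4000
H(Y) = 0.9710 bits

After split:
Feature=0: H = 0.9852 bits (weight = 7/20)
Feature=1: H = 0.9612 bits (weight = 13/20)
H(Y|Feature) = (7/20)×0.9852 + (13/20)×0.9612 = 0.9696 bits

Information Gain = 0.9710 - 0.9696 = 0.0013 bits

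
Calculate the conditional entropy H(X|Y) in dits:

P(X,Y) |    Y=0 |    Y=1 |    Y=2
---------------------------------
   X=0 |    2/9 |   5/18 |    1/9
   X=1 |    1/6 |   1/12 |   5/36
0.2746 dits

Using the chain rule: H(X|Y) = H(X,Y) - H(Y)

First, compute H(X,Y) = 0.7444 dits

Marginal P(Y) = (7/18, 13/36, 1/4)
H(Y) = 0.4698 dits

H(X|Y) = H(X,Y) - H(Y) = 0.7444 - 0.4698 = 0.2746 dits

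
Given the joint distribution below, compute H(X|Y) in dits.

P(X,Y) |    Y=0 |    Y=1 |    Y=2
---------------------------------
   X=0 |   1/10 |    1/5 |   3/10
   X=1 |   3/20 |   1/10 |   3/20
0.2804 dits

Using the chain rule: H(X|Y) = H(X,Y) - H(Y)

First, compute H(X,Y) = 0.7438 dits

Marginal P(Y) = (1/4, 3/10, 9/20)
H(Y) = 0.4634 dits

H(X|Y) = H(X,Y) - H(Y) = 0.7438 - 0.4634 = 0.2804 dits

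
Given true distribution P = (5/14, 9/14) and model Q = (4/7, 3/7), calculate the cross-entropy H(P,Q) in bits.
1.0742 bits

Cross-entropy: H(P,Q) = -Σ p(x) log q(x)

Alternatively: H(P,Q) = H(P) + D_KL(P||Q)
H(P) = 0.9403 bits
D_KL(P||Q) = 0.1339 bits

H(P,Q) = 0.9403 + 0.1339 = 1.0742 bits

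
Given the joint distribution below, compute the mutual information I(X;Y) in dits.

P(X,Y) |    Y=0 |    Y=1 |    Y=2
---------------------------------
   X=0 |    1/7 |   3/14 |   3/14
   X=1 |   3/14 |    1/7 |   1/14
0.0180 dits

Mutual information: I(X;Y) = H(X) + H(Y) - H(X,Y)

Marginals:
P(X) = (4/7, 3/7), H(X) = 0.2966 dits
P(Y) = (5/14, 5/14, 2/7), H(Y) = 0.4748 dits

Joint entropy: H(X,Y) = 0.7534 dits

I(X;Y) = 0.2966 + 0.4748 - 0.7534 = 0.0180 dits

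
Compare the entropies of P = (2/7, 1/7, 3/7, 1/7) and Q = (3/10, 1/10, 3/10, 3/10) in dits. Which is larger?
Q

Computing entropies in dits:
H(P) = 0.5546
H(Q) = 0.5706

Distribution Q has higher entropy.

Intuition: The distribution closer to uniform (more spread out) has higher entropy.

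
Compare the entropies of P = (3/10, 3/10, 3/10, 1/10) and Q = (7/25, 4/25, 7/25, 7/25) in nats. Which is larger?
Q

Computing entropies in nats:
H(P) = 1.3138
H(Q) = 1.3625

Distribution Q has higher entropy.

Intuition: The distribution closer to uniform (more spread out) has higher entropy.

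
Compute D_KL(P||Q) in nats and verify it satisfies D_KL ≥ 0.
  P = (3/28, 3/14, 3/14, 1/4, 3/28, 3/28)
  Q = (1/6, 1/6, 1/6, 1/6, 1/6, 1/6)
0.0671 nats

KL divergence satisfies the Gibbs inequality: D_KL(P||Q) ≥ 0 for all distributions P, Q.

D_KL(P||Q) = Σ p(x) log(p(x)/q(x))
Term by term:
  x=0: 3/28 × log_e[(3/28)/(1/6)] = -0.0473
  x=1: 3/14 × log_e[(3/14)/(1/6)] = 0.0539
  x=2: 3/14 × log_e[(3/14)/(1/6)] = 0.0539
  x=3: 1/4 × log_e[(1/4)/(1/6)] = 0.1014
  x=4: 3/28 × log_e[(3/28)/(1/6)] = -0.0473
  x=5: 3/28 × log_e[(3/28)/(1/6)] = -0.0473
D_KL(P||Q) = 0.0671 nats

D_KL(P||Q) = 0.0671 ≥ 0 ✓

This non-negativity is a fundamental property: relative entropy cannot be negative because it measures how different Q is from P.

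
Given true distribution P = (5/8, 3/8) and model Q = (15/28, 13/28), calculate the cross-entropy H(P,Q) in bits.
0.9779 bits

Cross-entropy: H(P,Q) = -Σ p(x) log q(x)

Alternatively: H(P,Q) = H(P) + D_KL(P||Q)
H(P) = 0.9544 bits
D_KL(P||Q) = 0.0234 bits

H(P,Q) = 0.9544 + 0.0234 = 0.9779 bits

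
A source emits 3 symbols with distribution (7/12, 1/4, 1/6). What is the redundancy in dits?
0.0604 dits

Redundancy measures how far a source is from maximum entropy:
R = H_max - H(X)

Maximum entropy for 3 symbols: H_max = log_10(3) = 0.4771 dits
Actual entropy: H(X) = 0.4168 dits
Redundancy: R = 0.4771 - 0.4168 = 0.0604 dits

This redundancy represents potential for compression: the source could be compressed by 0.0604 dits per symbol.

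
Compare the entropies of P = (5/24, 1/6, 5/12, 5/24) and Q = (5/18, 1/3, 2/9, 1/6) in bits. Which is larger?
Q

Computing entropies in bits:
H(P) = 1.9000
H(Q) = 1.9547

Distribution Q has higher entropy.

Intuition: The distribution closer to uniform (more spread out) has higher entropy.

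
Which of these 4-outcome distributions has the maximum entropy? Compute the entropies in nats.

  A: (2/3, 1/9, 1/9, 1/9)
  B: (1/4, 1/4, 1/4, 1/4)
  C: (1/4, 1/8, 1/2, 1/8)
B

For a discrete distribution over n outcomes, entropy is maximized by the uniform distribution.

Computing entropies:
H(A) = 1.0027 nats
H(B) = 1.3863 nats
H(C) = 1.2130 nats

The uniform distribution (where all probabilities equal 1/4) achieves the maximum entropy of log_e(4) = 1.3863 nats.

Distribution B has the highest entropy.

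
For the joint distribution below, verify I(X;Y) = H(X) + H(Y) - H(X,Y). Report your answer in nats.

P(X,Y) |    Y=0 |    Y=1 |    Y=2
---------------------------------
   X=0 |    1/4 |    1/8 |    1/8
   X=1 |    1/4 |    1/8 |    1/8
I(X;Y) = 0.0000 nats

Mutual information has multiple equivalent forms:
- I(X;Y) = H(X) - H(X|Y)
- I(X;Y) = H(Y) - H(Y|X)
- I(X;Y) = H(X) + H(Y) - H(X,Y)

Computing all quantities:
H(X) = 0.6931, H(Y) = 1.0397, H(X,Y) = 1.7329
H(X|Y) = 0.6931, H(Y|X) = 1.0397

Verification:
H(X) - H(X|Y) = 0.6931 - 0.6931 = 0.0000
H(Y) - H(Y|X) = 1.0397 - 1.0397 = 0.0000
H(X) + H(Y) - H(X,Y) = 0.6931 + 1.0397 - 1.7329 = 0.0000

All forms give I(X;Y) = 0.0000 nats. ✓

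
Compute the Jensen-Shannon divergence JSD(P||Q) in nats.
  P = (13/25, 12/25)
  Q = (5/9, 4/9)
0.0006 nats

Jensen-Shannon divergence is:
JSD(P||Q) = 0.5 × D_KL(P||M) + 0.5 × D_KL(Q||M)
where M = 0.5 × (P + Q) is the mixture distribution.

M = 0.5 × (13/25, 12/25) + 0.5 × (5/9, 4/9) = (0.537778, 0.462222)

D_KL(P||M) = 0.0006 nats
D_KL(Q||M) = 0.0006 nats

JSD(P||Q) = 0.5 × 0.0006 + 0.5 × 0.0006 = 0.0006 nats

Unlike KL divergence, JSD is symmetric and bounded: 0 ≤ JSD ≤ log(2).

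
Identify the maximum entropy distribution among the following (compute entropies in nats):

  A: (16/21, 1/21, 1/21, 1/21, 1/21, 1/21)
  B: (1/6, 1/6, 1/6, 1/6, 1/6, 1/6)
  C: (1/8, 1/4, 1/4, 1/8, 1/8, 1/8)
B

For a discrete distribution over n outcomes, entropy is maximized by the uniform distribution.

Computing entropies:
H(A) = 0.9321 nats
H(B) = 1.7918 nats
H(C) = 1.7329 nats

The uniform distribution (where all probabilities equal 1/6) achieves the maximum entropy of log_e(6) = 1.7918 nats.

Distribution B has the highest entropy.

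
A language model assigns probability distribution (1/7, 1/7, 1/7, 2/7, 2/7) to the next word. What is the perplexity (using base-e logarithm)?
4.7107

Perplexity is e^H (or exp(H) for natural log).

First, H = -Σ p log p = 1.5498 nats
Perplexity = e^1.5498 = 4.7107

Interpretation: The model's uncertainty is equivalent to choosing uniformly among 4.7 options.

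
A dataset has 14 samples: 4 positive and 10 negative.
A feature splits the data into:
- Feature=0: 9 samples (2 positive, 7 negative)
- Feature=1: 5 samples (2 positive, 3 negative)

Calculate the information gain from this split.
0.0251 bits

Information Gain = H(Y) - H(Y|Feature)

Before split:
P(positive) = 4/14 = 0.2857
H(Y) = 0.8631 bits

After split:
Feature=0: H = 0.7642 bits (weight = 9/14)
Feature=1: H = 0.9710 bits (weight = 5/14)
H(Y|Feature) = (9/14)×0.7642 + (5/14)×0.9710 = 0.8380 bits

Information Gain = 0.8631 - 0.8380 = 0.0251 bits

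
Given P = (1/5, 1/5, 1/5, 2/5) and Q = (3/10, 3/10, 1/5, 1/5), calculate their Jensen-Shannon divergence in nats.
0.0271 nats

Jensen-Shannon divergence is:
JSD(P||Q) = 0.5 × D_KL(P||M) + 0.5 × D_KL(Q||M)
where M = 0.5 × (P + Q) is the mixture distribution.

M = 0.5 × (1/5, 1/5, 1/5, 2/5) + 0.5 × (3/10, 3/10, 1/5, 1/5) = (1/4, 1/4, 1/5, 3/10)

D_KL(P||M) = 0.0258 nats
D_KL(Q||M) = 0.0283 nats

JSD(P||Q) = 0.5 × 0.0258 + 0.5 × 0.0283 = 0.0271 nats

Unlike KL divergence, JSD is symmetric and bounded: 0 ≤ JSD ≤ log(2).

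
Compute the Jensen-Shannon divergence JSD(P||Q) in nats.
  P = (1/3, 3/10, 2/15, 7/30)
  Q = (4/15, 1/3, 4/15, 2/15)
0.0205 nats

Jensen-Shannon divergence is:
JSD(P||Q) = 0.5 × D_KL(P||M) + 0.5 × D_KL(Q||M)
where M = 0.5 × (P + Q) is the mixture distribution.

M = 0.5 × (1/3, 3/10, 2/15, 7/30) + 0.5 × (4/15, 1/3, 4/15, 2/15) = (3/10, 0.316667, 1/5, 0.183333)

D_KL(P||M) = 0.0211 nats
D_KL(Q||M) = 0.0199 nats

JSD(P||Q) = 0.5 × 0.0211 + 0.5 × 0.0199 = 0.0205 nats

Unlike KL divergence, JSD is symmetric and bounded: 0 ≤ JSD ≤ log(2).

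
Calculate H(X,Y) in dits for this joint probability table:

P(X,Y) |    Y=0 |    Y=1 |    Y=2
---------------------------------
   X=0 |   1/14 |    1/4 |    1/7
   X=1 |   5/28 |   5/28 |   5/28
0.7539 dits

Joint entropy is H(X,Y) = -Σ_{x,y} p(x,y) log p(x,y).

Summing over all non-zero entries:
H(X,Y) = -[1/14·log_10(1/14) + 1/4·log_10(1/4) + 1/7·log_10(1/7) + 5/28·log_10(5/28) + 5/28·log_10(5/28) + 5/28·log_10(5/28)]
H(X,Y) = 0.7539 dits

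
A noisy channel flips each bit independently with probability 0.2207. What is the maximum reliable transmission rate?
0.2386 bits

For a binary symmetric channel (BSC) with error probability p:
Capacity C = 1 - H(p) bits per symbol

where H(p) = -p log₂(p) - (1-p) log₂(1-p) is the binary entropy function.

H(0.2207) = 0.7614 bits
C = 1 - 0.7614 = 0.2386 bits per symbol

This means we can reliably transmit up to 0.2386 bits of information per channel use.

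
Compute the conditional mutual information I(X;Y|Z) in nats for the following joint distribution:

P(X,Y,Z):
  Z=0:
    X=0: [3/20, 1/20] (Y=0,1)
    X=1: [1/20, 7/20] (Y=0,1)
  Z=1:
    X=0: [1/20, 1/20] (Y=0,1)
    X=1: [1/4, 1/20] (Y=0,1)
0.1392 nats

Conditional mutual information: I(X;Y|Z) = H(X|Z) + H(Y|Z) - H(X,Y|Z)

H(Z) = 0.6730
H(X,Z) = 1.2799 → H(X|Z) = 0.6068
H(Y,Z) = 1.2799 → H(Y|Z) = 0.6068
H(X,Y,Z) = 1.7475 → H(X,Y|Z) = 1.0745

I(X;Y|Z) = 0.6068 + 0.6068 - 1.0745 = 0.1392 nats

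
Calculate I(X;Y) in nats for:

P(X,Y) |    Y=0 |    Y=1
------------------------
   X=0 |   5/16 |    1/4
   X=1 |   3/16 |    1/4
0.0080 nats

Mutual information: I(X;Y) = H(X) + H(Y) - H(X,Y)

Marginals:
P(X) = (9/16, 7/16), H(X) = 0.6853 nats
P(Y) = (1/2, 1/2), H(Y) = 0.6931 nats

Joint entropy: H(X,Y) = 1.3705 nats

I(X;Y) = 0.6853 + 0.6931 - 1.3705 = 0.0080 nats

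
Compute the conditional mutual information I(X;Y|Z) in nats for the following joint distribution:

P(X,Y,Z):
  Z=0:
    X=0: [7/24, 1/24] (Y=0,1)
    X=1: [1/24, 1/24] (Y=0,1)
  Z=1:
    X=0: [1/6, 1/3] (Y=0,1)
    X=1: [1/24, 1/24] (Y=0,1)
0.0293 nats

Conditional mutual information: I(X;Y|Z) = H(X|Z) + H(Y|Z) - H(X,Y|Z)

H(Z) = 0.6792
H(X,Z) = 1.1269 → H(X|Z) = 0.4477
H(Y,Z) = 1.2679 → H(Y|Z) = 0.5887
H(X,Y,Z) = 1.6863 → H(X,Y|Z) = 1.0071

I(X;Y|Z) = 0.4477 + 0.5887 - 1.0071 = 0.0293 nats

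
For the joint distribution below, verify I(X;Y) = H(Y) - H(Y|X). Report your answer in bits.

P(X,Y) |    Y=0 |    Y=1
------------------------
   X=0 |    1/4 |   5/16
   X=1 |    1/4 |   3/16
I(X;Y) = 0.0115 bits

Mutual information has multiple equivalent forms:
- I(X;Y) = H(X) - H(X|Y)
- I(X;Y) = H(Y) - H(Y|X)
- I(X;Y) = H(X) + H(Y) - H(X,Y)

Computing all quantities:
H(X) = 0.9887, H(Y) = 1.0000, H(X,Y) = 1.9772
H(X|Y) = 0.9772, H(Y|X) = 0.9885

Verification:
H(X) - H(X|Y) = 0.9887 - 0.9772 = 0.0115
H(Y) - H(Y|X) = 1.0000 - 0.9885 = 0.0115
H(X) + H(Y) - H(X,Y) = 0.9887 + 1.0000 - 1.9772 = 0.0115

All forms give I(X;Y) = 0.0115 bits. ✓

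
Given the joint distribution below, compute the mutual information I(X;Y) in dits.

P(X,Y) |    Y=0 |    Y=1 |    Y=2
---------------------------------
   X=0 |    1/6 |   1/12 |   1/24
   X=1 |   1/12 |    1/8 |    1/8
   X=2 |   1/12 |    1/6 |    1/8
0.0244 dits

Mutual information: I(X;Y) = H(X) + H(Y) - H(X,Y)

Marginals:
P(X) = (7/24, 1/3, 3/8), H(X) = 0.4749 dits
P(Y) = (1/3, 3/8, 7/24), H(Y) = 0.4749 dits

Joint entropy: H(X,Y) = 0.9253 dits

I(X;Y) = 0.4749 + 0.4749 - 0.9253 = 0.0244 dits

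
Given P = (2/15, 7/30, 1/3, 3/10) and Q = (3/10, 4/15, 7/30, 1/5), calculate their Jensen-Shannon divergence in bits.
0.0382 bits

Jensen-Shannon divergence is:
JSD(P||Q) = 0.5 × D_KL(P||M) + 0.5 × D_KL(Q||M)
where M = 0.5 × (P + Q) is the mixture distribution.

M = 0.5 × (2/15, 7/30, 1/3, 3/10) + 0.5 × (3/10, 4/15, 7/30, 1/5) = (0.216667, 1/4, 0.283333, 1/4)

D_KL(P||M) = 0.0404 bits
D_KL(Q||M) = 0.0359 bits

JSD(P||Q) = 0.5 × 0.0404 + 0.5 × 0.0359 = 0.0382 bits

Unlike KL divergence, JSD is symmetric and bounded: 0 ≤ JSD ≤ log(2).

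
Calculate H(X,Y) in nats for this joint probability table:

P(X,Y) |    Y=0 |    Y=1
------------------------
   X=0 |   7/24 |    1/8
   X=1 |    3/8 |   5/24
1.3139 nats

Joint entropy is H(X,Y) = -Σ_{x,y} p(x,y) log p(x,y).

Summing over all non-zero entries:
H(X,Y) = -[7/24·log_e(7/24) + 1/8·log_e(1/8) + 3/8·log_e(3/8) + 5/24·log_e(5/24)]
H(X,Y) = 1.3139 nats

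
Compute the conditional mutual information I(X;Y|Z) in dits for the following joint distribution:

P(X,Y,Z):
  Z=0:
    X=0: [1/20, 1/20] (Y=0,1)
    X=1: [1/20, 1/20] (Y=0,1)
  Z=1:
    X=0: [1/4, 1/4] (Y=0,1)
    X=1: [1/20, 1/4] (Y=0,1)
0.0206 dits

Conditional mutual information: I(X;Y|Z) = H(X|Z) + H(Y|Z) - H(X,Y|Z)

H(Z) = 0.2173
H(X,Z) = 0.5074 → H(X|Z) = 0.2901
H(Y,Z) = 0.5074 → H(Y|Z) = 0.2901
H(X,Y,Z) = 0.7768 → H(X,Y|Z) = 0.5595

I(X;Y|Z) = 0.2901 + 0.2901 - 0.5595 = 0.0206 dits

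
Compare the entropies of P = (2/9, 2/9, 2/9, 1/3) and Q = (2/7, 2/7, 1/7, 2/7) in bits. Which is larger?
P

Computing entropies in bits:
H(P) = 1.9749
H(Q) = 1.9502

Distribution P has higher entropy.

Intuition: The distribution closer to uniform (more spread out) has higher entropy.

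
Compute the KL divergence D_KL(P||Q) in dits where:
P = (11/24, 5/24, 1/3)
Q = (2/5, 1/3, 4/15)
0.0169 dits

KL divergence: D_KL(P||Q) = Σ p(x) log(p(x)/q(x))

Computing term by term:
  x=0: 11/24 × log_10[(11/24)/(2/5)] = 11/24 × 0.0591 = 0.0271
  x=1: 5/24 × log_10[(5/24)/(1/3)] = 5/24 × -0.2041 = -0.0425
  x=2: 1/3 × log_10[(1/3)/(4/15)] = 1/3 × 0.0969 = 0.0323

D_KL(P||Q) = 0.0169 dits

Note: KL divergence is always non-negative and equals 0 iff P = Q.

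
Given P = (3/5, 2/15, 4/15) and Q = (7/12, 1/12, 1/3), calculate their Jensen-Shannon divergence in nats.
0.0048 nats

Jensen-Shannon divergence is:
JSD(P||Q) = 0.5 × D_KL(P||M) + 0.5 × D_KL(Q||M)
where M = 0.5 × (P + Q) is the mixture distribution.

M = 0.5 × (3/5, 2/15, 4/15) + 0.5 × (7/12, 1/12, 1/3) = (0.591667, 0.108333, 3/10)

D_KL(P||M) = 0.0047 nats
D_KL(Q||M) = 0.0050 nats

JSD(P||Q) = 0.5 × 0.0047 + 0.5 × 0.0050 = 0.0048 nats

Unlike KL divergence, JSD is symmetric and bounded: 0 ≤ JSD ≤ log(2).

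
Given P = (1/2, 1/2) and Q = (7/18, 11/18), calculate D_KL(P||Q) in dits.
0.0110 dits

KL divergence: D_KL(P||Q) = Σ p(x) log(p(x)/q(x))

Computing term by term:
  x=0: 1/2 × log_10[(1/2)/(7/18)] = 1/2 × 0.1091 = 0.0546
  x=1: 1/2 × log_10[(1/2)/(11/18)] = 1/2 × -0.0872 = -0.0436

D_KL(P||Q) = 0.0110 dits

Note: KL divergence is always non-negative and equals 0 iff P = Q.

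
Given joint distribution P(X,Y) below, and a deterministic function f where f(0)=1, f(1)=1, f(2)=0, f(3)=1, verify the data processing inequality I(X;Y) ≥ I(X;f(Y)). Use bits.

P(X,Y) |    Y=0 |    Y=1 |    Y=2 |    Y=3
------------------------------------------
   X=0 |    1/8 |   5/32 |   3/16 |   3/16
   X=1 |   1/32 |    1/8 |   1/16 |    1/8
I(X;Y) = 0.0306, I(X;f(Y)) = 0.0097, inequality holds: 0.0306 ≥ 0.0097

Data Processing Inequality: For any Markov chain X → Y → Z, we have I(X;Y) ≥ I(X;Z).

Here Z = f(Y) is a deterministic function of Y, forming X → Y → Z.

Original I(X;Y) = 0.0306 bits

After applying f:
P(X,Z) where Z=f(Y):
- P(X,Z=0) = P(X,Y=2)
- P(X,Z=1) = P(X,Y=0) + P(X,Y=1) + P(X,Y=3)

I(X;Z) = I(X;f(Y)) = 0.0097 bits

Verification: 0.0306 ≥ 0.0097 ✓

Information cannot be created by processing; the function f can only lose information about X.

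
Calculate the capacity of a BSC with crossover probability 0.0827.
0.5884 bits

For a binary symmetric channel (BSC) with error probability p:
Capacity C = 1 - H(p) bits per symbol

where H(p) = -p log₂(p) - (1-p) log₂(1-p) is the binary entropy function.

H(0.0827) = 0.4116 bits
C = 1 - 0.4116 = 0.5884 bits per symbol

This means we can reliably transmit up to 0.5884 bits of information per channel use.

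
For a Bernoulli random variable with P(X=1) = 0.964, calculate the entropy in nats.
0.1550 nats

The binary entropy function is:
H(p) = -p log(p) - (1-p) log(1-p)

H(0.964) = -0.964 × log_e(0.964) - 0.036 × log_e(0.036)
H(0.964) = 0.1550 nats

Note: Binary entropy is maximized at p=0.5 (H=1 bit) and minimized at p=0 or p=1 (H=0).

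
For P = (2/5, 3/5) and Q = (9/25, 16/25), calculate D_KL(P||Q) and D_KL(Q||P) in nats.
D_KL(P||Q) = 0.0034, D_KL(Q||P) = 0.0034

KL divergence is not symmetric: D_KL(P||Q) ≠ D_KL(Q||P) in general.

D_KL(P||Q) = 0.0034 nats
D_KL(Q||P) = 0.0034 nats

In this case they happen to be equal (to 4 decimal places).

This asymmetry is why KL divergence is not a true distance metric.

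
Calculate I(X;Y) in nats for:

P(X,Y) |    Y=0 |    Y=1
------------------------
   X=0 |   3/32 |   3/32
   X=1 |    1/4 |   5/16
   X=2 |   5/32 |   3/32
0.0114 nats

Mutual information: I(X;Y) = H(X) + H(Y) - H(X,Y)

Marginals:
P(X) = (3/16, 9/16, 1/4), H(X) = 0.9841 nats
P(Y) = (1/2, 1/2), H(Y) = 0.6931 nats

Joint entropy: H(X,Y) = 1.6659 nats

I(X;Y) = 0.9841 + 0.6931 - 1.6659 = 0.0114 nats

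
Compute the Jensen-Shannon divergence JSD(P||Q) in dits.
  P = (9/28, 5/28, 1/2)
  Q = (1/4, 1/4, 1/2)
0.0023 dits

Jensen-Shannon divergence is:
JSD(P||Q) = 0.5 × D_KL(P||M) + 0.5 × D_KL(Q||M)
where M = 0.5 × (P + Q) is the mixture distribution.

M = 0.5 × (9/28, 5/28, 1/2) + 0.5 × (1/4, 1/4, 1/2) = (2/7, 3/14, 1/2)

D_KL(P||M) = 0.0023 dits
D_KL(Q||M) = 0.0022 dits

JSD(P||Q) = 0.5 × 0.0023 + 0.5 × 0.0022 = 0.0023 dits

Unlike KL divergence, JSD is symmetric and bounded: 0 ≤ JSD ≤ log(2).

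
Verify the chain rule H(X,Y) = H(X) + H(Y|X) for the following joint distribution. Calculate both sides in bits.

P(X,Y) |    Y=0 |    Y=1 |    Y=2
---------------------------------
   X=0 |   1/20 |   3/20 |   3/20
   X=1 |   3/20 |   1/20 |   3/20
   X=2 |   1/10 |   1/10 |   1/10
H(X,Y) = 3.0710, H(X) = 1.5813, H(Y|X) = 1.4897 (all in bits)

Chain rule: H(X,Y) = H(X) + H(Y|X)

Left side — joint entropy directly:
H(X,Y) = -Σ p(x,y) log p(x,y) = 3.0710 bits

Right side — compute H(Y|X) from the conditional distributions:
P(X) = (7/20, 7/20, 3/10), so H(X) = 1.5813 bits
H(Y|X) = Σ_x P(X=x) · H(Y|X=x):
  P(Y|X=0) = (1/7, 3/7, 3/7), H(Y|X=0) = 1.4488, weight P(X=0) = 7/20
  P(Y|X=1) = (3/7, 1/7, 3/7), H(Y|X=1) = 1.4488, weight P(X=1) = 7/20
  P(Y|X=2) = (1/3, 1/3, 1/3), H(Y|X=2) = 1.5850, weight P(X=2) = 3/10
H(Y|X) = 1.4897 bits

H(X) + H(Y|X) = 1.5813 + 1.4897 = 3.0710 bits

Both sides equal 3.0710 bits. ✓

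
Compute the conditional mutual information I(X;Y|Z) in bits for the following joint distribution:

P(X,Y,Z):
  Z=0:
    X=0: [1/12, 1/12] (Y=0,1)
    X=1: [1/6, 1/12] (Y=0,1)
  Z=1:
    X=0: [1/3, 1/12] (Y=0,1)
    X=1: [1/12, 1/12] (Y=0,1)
0.0443 bits

Conditional mutual information: I(X;Y|Z) = H(X|Z) + H(Y|Z) - H(X,Y|Z)

H(Z) = 0.9799
H(X,Z) = 1.8879 → H(X|Z) = 0.9080
H(Y,Z) = 1.8879 → H(Y|Z) = 0.9080
H(X,Y,Z) = 2.7516 → H(X,Y|Z) = 1.7718

I(X;Y|Z) = 0.9080 + 0.9080 - 1.7718 = 0.0443 bits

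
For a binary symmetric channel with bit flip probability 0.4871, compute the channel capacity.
0.0005 bits

For a binary symmetric channel (BSC) with error probability p:
Capacity C = 1 - H(p) bits per symbol

where H(p) = -p log₂(p) - (1-p) log₂(1-p) is the binary entropy function.

H(0.4871) = 0.9995 bits
C = 1 - 0.9995 = 0.0005 bits per symbol

This means we can reliably transmit up to 0.0005 bits of information per channel use.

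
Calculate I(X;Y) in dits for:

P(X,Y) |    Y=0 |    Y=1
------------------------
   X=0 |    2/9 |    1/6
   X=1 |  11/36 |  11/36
0.0011 dits

Mutual information: I(X;Y) = H(X) + H(Y) - H(X,Y)

Marginals:
P(X) = (7/18, 11/18), H(X) = 0.2902 dits
P(Y) = (19/36, 17/36), H(Y) = 0.3004 dits

Joint entropy: H(X,Y) = 0.5895 dits

I(X;Y) = 0.2902 + 0.3004 - 0.5895 = 0.0011 dits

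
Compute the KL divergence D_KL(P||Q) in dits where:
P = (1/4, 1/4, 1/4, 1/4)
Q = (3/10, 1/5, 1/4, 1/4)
0.0044 dits

KL divergence: D_KL(P||Q) = Σ p(x) log(p(x)/q(x))

Computing term by term:
  x=0: 1/4 × log_10[(1/4)/(3/10)] = 1/4 × -0.0792 = -0.0198
  x=1: 1/4 × log_10[(1/4)/(1/5)] = 1/4 × 0.0969 = 0.0242
  x=2: 1/4 × log_10[(1/4)/(1/4)] = 1/4 × 0.0000 = 0.0000
  x=3: 1/4 × log_10[(1/4)/(1/4)] = 1/4 × 0.0000 = 0.0000

D_KL(P||Q) = 0.0044 dits

Note: KL divergence is always non-negative and equals 0 iff P = Q.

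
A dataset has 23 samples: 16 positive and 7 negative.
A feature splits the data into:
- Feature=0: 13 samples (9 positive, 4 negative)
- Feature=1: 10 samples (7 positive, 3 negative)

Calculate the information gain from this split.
0.0000 bits

Information Gain = H(Y) - H(Y|Feature)

Before split:
P(positive) = 16/23 = 0.6957
H(Y) = 0.8865 bits

After split:
Feature=0: H = 0.8905 bits (weight = 13/23)
Feature=1: H = 0.8813 bits (weight = 10/23)
H(Y|Feature) = (13/23)×0.8905 + (10/23)×0.8813 = 0.8865 bits

Information Gain = 0.8865 - 0.8865 = 0.0000 bits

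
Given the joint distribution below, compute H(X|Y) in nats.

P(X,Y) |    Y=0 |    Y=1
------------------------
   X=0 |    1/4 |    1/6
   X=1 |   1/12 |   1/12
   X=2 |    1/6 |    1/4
1.0114 nats

Using the chain rule: H(X|Y) = H(X,Y) - H(Y)

First, compute H(X,Y) = 1.7046 nats

Marginal P(Y) = (1/2, 1/2)
H(Y) = 0.6931 nats

H(X|Y) = H(X,Y) - H(Y) = 1.7046 - 0.6931 = 1.0114 nats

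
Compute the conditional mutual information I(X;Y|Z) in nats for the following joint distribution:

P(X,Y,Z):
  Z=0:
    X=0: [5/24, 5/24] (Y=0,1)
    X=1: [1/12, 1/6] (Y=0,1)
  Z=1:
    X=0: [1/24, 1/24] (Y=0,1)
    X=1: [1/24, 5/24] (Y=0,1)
0.0260 nats

Conditional mutual information: I(X;Y|Z) = H(X|Z) + H(Y|Z) - H(X,Y|Z)

H(Z) = 0.6365
H(X,Z) = 1.2650 → H(X|Z) = 0.6285
H(Y,Z) = 1.2808 → H(Y|Z) = 0.6443
H(X,Y,Z) = 1.8833 → H(X,Y|Z) = 1.2468

I(X;Y|Z) = 0.6285 + 0.6443 - 1.2468 = 0.0260 nats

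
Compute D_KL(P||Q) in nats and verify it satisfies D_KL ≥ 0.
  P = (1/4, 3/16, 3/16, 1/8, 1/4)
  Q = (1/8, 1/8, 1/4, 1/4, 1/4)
0.1087 nats

KL divergence satisfies the Gibbs inequality: D_KL(P||Q) ≥ 0 for all distributions P, Q.

D_KL(P||Q) = Σ p(x) log(p(x)/q(x))
Term by term:
  x=0: 1/4 × log_e[(1/4)/(1/8)] = 0.1733
  x=1: 3/16 × log_e[(3/16)/(1/8)] = 0.0760
  x=2: 3/16 × log_e[(3/16)/(1/4)] = -0.0539
  x=3: 1/8 × log_e[(1/8)/(1/4)] = -0.0866
  x=4: 1/4 × log_e[(1/4)/(1/4)] = 0.0000
D_KL(P||Q) = 0.1087 nats

D_KL(P||Q) = 0.1087 ≥ 0 ✓

This non-negativity is a fundamental property: relative entropy cannot be negative because it measures how different Q is from P.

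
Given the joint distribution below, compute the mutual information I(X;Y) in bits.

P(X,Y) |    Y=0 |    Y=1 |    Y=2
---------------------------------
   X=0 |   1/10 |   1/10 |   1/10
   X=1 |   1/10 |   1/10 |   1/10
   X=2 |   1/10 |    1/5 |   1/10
0.0200 bits

Mutual information: I(X;Y) = H(X) + H(Y) - H(X,Y)

Marginals:
P(X) = (3/10, 3/10, 2/5), H(X) = 1.5710 bits
P(Y) = (3/10, 2/5, 3/10), H(Y) = 1.5710 bits

Joint entropy: H(X,Y) = 3.1219 bits

I(X;Y) = 1.5710 + 1.5710 - 3.1219 = 0.0200 bits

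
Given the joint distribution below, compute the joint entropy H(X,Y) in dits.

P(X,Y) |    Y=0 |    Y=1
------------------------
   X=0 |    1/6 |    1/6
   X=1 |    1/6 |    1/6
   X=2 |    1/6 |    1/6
0.7782 dits

Joint entropy is H(X,Y) = -Σ_{x,y} p(x,y) log p(x,y).

Summing over all non-zero entries:
H(X,Y) = -[1/6·log_10(1/6) + 1/6·log_10(1/6) + 1/6·log_10(1/6) + 1/6·log_10(1/6) + 1/6·log_10(1/6) + 1/6·log_10(1/6)]
H(X,Y) = 0.7782 dits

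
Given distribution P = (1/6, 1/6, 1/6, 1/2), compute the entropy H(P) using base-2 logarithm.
1.7925 bits

Shannon entropy is H(X) = -Σ p(x) log p(x).

For P = (1/6, 1/6, 1/6, 1/2):
H = -1/6 × log_2(1/6) -1/6 × log_2(1/6) -1/6 × log_2(1/6) -1/2 × log_2(1/2)
H = 1.7925 bits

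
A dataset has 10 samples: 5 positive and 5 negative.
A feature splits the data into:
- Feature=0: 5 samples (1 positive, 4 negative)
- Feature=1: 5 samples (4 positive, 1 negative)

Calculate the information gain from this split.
0.2781 bits

Information Gain = H(Y) - H(Y|Feature)

Before split:
P(positive) = 5/10 = 0.5000
H(Y) = 1.0000 bits

After split:
Feature=0: H = 0.7219 bits (weight = 5/10)
Feature=1: H = 0.7219 bits (weight = 5/10)
H(Y|Feature) = (5/10)×0.7219 + (5/10)×0.7219 = 0.7219 bits

Information Gain = 1.0000 - 0.7219 = 0.2781 bits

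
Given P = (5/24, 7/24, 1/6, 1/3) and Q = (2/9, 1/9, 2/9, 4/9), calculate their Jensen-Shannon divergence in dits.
0.0118 dits

Jensen-Shannon divergence is:
JSD(P||Q) = 0.5 × D_KL(P||M) + 0.5 × D_KL(Q||M)
where M = 0.5 × (P + Q) is the mixture distribution.

M = 0.5 × (5/24, 7/24, 1/6, 1/3) + 0.5 × (2/9, 1/9, 2/9, 4/9) = (0.215278, 0.201389, 7/36, 7/18)

D_KL(P||M) = 0.0105 dits
D_KL(Q||M) = 0.0130 dits

JSD(P||Q) = 0.5 × 0.0105 + 0.5 × 0.0130 = 0.0118 dits

Unlike KL divergence, JSD is symmetric and bounded: 0 ≤ JSD ≤ log(2).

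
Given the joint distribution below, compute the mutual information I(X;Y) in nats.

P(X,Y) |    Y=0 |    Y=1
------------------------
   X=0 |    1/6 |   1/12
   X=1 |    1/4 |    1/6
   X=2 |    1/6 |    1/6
0.0086 nats

Mutual information: I(X;Y) = H(X) + H(Y) - H(X,Y)

Marginals:
P(X) = (1/4, 5/12, 1/3), H(X) = 1.0776 nats
P(Y) = (7/12, 5/12), H(Y) = 0.6792 nats

Joint entropy: H(X,Y) = 1.7482 nats

I(X;Y) = 1.0776 + 0.6792 - 1.7482 = 0.0086 nats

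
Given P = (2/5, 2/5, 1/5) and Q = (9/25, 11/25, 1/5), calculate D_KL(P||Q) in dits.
0.0017 dits

KL divergence: D_KL(P||Q) = Σ p(x) log(p(x)/q(x))

Computing term by term:
  x=0: 2/5 × log_10[(2/5)/(9/25)] = 2/5 × 0.0458 = 0.0183
  x=1: 2/5 × log_10[(2/5)/(11/25)] = 2/5 × -0.0414 = -0.0166
  x=2: 1/5 × log_10[(1/5)/(1/5)] = 1/5 × 0.0000 = 0.0000

D_KL(P||Q) = 0.0017 dits

Note: KL divergence is always non-negative and equals 0 iff P = Q.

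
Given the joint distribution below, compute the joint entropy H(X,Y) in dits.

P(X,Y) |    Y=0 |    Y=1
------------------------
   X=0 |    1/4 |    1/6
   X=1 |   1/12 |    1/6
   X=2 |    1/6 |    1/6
0.7592 dits

Joint entropy is H(X,Y) = -Σ_{x,y} p(x,y) log p(x,y).

Summing over all non-zero entries:
H(X,Y) = -[1/4·log_10(1/4) + 1/6·log_10(1/6) + 1/12·log_10(1/12) + 1/6·log_10(1/6) + 1/6·log_10(1/6) + 1/6·log_10(1/6)]
H(X,Y) = 0.7592 dits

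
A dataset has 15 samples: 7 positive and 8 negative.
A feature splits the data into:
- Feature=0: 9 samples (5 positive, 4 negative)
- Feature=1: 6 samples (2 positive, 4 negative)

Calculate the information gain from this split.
0.0348 bits

Information Gain = H(Y) - H(Y|Feature)

Before split:
P(positive) = 7/15 = 0.4667
H(Y) = 0.9968 bits

After split:
Feature=0: H = 0.9911 bits (weight = 9/15)
Feature=1: H = 0.9183 bits (weight = 6/15)
H(Y|Feature) = (9/15)×0.9911 + (6/15)×0.9183 = 0.9620 bits

Information Gain = 0.9968 - 0.9620 = 0.0348 bits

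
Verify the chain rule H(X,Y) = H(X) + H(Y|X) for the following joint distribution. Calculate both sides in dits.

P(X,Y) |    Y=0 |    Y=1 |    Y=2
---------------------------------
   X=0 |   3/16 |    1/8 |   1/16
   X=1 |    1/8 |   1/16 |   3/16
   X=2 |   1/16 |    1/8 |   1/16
H(X,Y) = 0.9123, H(X) = 0.4700, H(Y|X) = 0.4423 (all in dits)

Chain rule: H(X,Y) = H(X) + H(Y|X)

Left side — joint entropy directly:
H(X,Y) = -Σ p(x,y) log p(x,y) = 0.9123 dits

Right side — compute H(Y|X) from the conditional distributions:
P(X) = (3/8, 3/8, 1/4), so H(X) = 0.4700 dits
H(Y|X) = Σ_x P(X=x) · H(Y|X=x):
  P(Y|X=0) = (1/2, 1/3, 1/6), H(Y|X=0) = 0.4392, weight P(X=0) = 3/8
  P(Y|X=1) = (1/3, 1/6, 1/2), H(Y|X=1) = 0.4392, weight P(X=1) = 3/8
  P(Y|X=2) = (1/4, 1/2, 1/4), H(Y|X=2) = 0.4515, weight P(X=2) = 1/4
H(Y|X) = 0.4423 dits

H(X) + H(Y|X) = 0.4700 + 0.4423 = 0.9123 dits

Both sides equal 0.9123 dits. ✓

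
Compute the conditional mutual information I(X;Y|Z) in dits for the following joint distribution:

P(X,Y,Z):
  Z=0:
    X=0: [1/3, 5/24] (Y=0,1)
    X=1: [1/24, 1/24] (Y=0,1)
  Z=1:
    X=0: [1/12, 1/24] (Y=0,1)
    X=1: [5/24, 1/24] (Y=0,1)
0.0037 dits

Conditional mutual information: I(X;Y|Z) = H(X|Z) + H(Y|Z) - H(X,Y|Z)

H(Z) = 0.2873
H(X,Z) = 0.4976 → H(X|Z) = 0.2102
H(Y,Z) = 0.5563 → H(Y|Z) = 0.2689
H(X,Y,Z) = 0.7629 → H(X,Y|Z) = 0.4755

I(X;Y|Z) = 0.2102 + 0.2689 - 0.4755 = 0.0037 dits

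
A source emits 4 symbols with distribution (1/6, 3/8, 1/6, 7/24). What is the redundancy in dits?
0.0269 dits

Redundancy measures how far a source is from maximum entropy:
R = H_max - H(X)

Maximum entropy for 4 symbols: H_max = log_10(4) = 0.6021 dits
Actual entropy: H(X) = 0.5752 dits
Redundancy: R = 0.6021 - 0.5752 = 0.0269 dits

This redundancy represents potential for compression: the source could be compressed by 0.0269 dits per symbol.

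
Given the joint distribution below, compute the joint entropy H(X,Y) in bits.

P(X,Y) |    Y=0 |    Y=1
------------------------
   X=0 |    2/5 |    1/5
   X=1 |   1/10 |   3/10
1.8464 bits

Joint entropy is H(X,Y) = -Σ_{x,y} p(x,y) log p(x,y).

Summing over all non-zero entries:
H(X,Y) = -[2/5·log_2(2/5) + 1/5·log_2(1/5) + 1/10·log_2(1/10) + 3/10·log_2(3/10)]
H(X,Y) = 1.8464 bits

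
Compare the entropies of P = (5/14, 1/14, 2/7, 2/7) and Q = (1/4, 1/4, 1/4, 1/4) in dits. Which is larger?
Q

Computing entropies in dits:
H(P) = 0.5525
H(Q) = 0.6021

Distribution Q has higher entropy.

Intuition: The distribution closer to uniform (more spread out) has higher entropy.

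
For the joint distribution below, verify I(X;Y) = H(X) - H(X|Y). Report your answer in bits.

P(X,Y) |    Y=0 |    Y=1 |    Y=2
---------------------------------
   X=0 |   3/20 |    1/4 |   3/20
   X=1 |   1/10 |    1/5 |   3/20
I(X;Y) = 0.0041 bits

Mutual information has multiple equivalent forms:
- I(X;Y) = H(X) - H(X|Y)
- I(X;Y) = H(Y) - H(Y|X)
- I(X;Y) = H(X) + H(Y) - H(X,Y)

Computing all quantities:
H(X) = 0.9928, H(Y) = 1.5395, H(X,Y) = 2.5282
H(X|Y) = 0.9887, H(Y|X) = 1.5354

Verification:
H(X) - H(X|Y) = 0.9928 - 0.9887 = 0.0041
H(Y) - H(Y|X) = 1.5395 - 1.5354 = 0.0041
H(X) + H(Y) - H(X,Y) = 0.9928 + 1.5395 - 2.5282 = 0.0041

All forms give I(X;Y) = 0.0041 bits. ✓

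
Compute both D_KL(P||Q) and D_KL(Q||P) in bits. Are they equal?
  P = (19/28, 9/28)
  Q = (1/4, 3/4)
D_KL(P||Q) = 0.5846, D_KL(Q||P) = 0.5567

KL divergence is not symmetric: D_KL(P||Q) ≠ D_KL(Q||P) in general.

D_KL(P||Q) = 0.5846 bits
D_KL(Q||P) = 0.5567 bits

No, they are not equal!

This asymmetry is why KL divergence is not a true distance metric.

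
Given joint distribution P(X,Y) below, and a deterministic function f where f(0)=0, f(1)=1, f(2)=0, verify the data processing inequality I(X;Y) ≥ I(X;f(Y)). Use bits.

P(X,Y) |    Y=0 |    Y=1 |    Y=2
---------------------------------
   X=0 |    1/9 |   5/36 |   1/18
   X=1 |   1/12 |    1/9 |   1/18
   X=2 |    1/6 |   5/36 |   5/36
I(X;Y) = 0.0192, I(X;f(Y)) = 0.0143, inequality holds: 0.0192 ≥ 0.0143

Data Processing Inequality: For any Markov chain X → Y → Z, we have I(X;Y) ≥ I(X;Z).

Here Z = f(Y) is a deterministic function of Y, forming X → Y → Z.

Original I(X;Y) = 0.0192 bits

After applying f:
P(X,Z) where Z=f(Y):
- P(X,Z=0) = P(X,Y=0) + P(X,Y=2)
- P(X,Z=1) = P(X,Y=1)

I(X;Z) = I(X;f(Y)) = 0.0143 bits

Verification: 0.0192 ≥ 0.0143 ✓

Information cannot be created by processing; the function f can only lose information about X.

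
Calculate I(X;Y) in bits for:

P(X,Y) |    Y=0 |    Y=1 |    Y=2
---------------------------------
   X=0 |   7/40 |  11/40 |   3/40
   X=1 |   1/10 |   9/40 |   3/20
0.0351 bits

Mutual information: I(X;Y) = H(X) + H(Y) - H(X,Y)

Marginals:
P(X) = (21/40, 19/40), H(X) = 0.9982 bits
P(Y) = (11/40, 1/2, 9/40), H(Y) = 1.4964 bits

Joint entropy: H(X,Y) = 2.4594 bits

I(X;Y) = 0.9982 + 1.4964 - 2.4594 = 0.0351 bits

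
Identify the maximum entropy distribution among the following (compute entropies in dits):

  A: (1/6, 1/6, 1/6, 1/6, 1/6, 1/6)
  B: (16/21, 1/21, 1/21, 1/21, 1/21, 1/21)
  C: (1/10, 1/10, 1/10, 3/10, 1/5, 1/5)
A

For a discrete distribution over n outcomes, entropy is maximized by the uniform distribution.

Computing entropies:
H(A) = 0.7782 dits
H(B) = 0.4048 dits
H(C) = 0.7365 dits

The uniform distribution (where all probabilities equal 1/6) achieves the maximum entropy of log_10(6) = 0.7782 dits.

Distribution A has the highest entropy.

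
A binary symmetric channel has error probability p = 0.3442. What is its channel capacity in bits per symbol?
0.0712 bits

For a binary symmetric channel (BSC) with error probability p:
Capacity C = 1 - H(p) bits per symbol

where H(p) = -p log₂(p) - (1-p) log₂(1-p) is the binary entropy function.

H(0.3442) = 0.9288 bits
C = 1 - 0.9288 = 0.0712 bits per symbol

This means we can reliably transmit up to 0.0712 bits of information per channel use.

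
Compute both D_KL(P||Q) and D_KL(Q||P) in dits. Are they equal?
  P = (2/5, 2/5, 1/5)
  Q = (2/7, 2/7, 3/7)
D_KL(P||Q) = 0.0507, D_KL(Q||P) = 0.0584

KL divergence is not symmetric: D_KL(P||Q) ≠ D_KL(Q||P) in general.

D_KL(P||Q) = 0.0507 dits
D_KL(Q||P) = 0.0584 dits

No, they are not equal!

This asymmetry is why KL divergence is not a true distance metric.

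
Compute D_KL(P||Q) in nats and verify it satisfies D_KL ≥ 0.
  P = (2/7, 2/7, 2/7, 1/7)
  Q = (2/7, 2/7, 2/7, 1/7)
0.0000 nats

KL divergence satisfies the Gibbs inequality: D_KL(P||Q) ≥ 0 for all distributions P, Q.

D_KL(P||Q) = Σ p(x) log(p(x)/q(x))
Term by term:
  x=0: 2/7 × log_e[(2/7)/(2/7)] = 0.0000
  x=1: 2/7 × log_e[(2/7)/(2/7)] = 0.0000
  x=2: 2/7 × log_e[(2/7)/(2/7)] = 0.0000
  x=3: 1/7 × log_e[(1/7)/(1/7)] = 0.0000
D_KL(P||Q) = 0.0000 nats

D_KL(P||Q) = 0.0000 ≥ 0 ✓

This non-negativity is a fundamental property: relative entropy cannot be negative because it measures how different Q is from P.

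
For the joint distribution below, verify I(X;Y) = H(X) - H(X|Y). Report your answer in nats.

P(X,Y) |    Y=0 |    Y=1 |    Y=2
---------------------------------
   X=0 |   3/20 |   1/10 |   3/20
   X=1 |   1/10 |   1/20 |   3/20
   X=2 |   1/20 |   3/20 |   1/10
I(X;Y) = 0.0492 nats

Mutual information has multiple equivalent forms:
- I(X;Y) = H(X) - H(X|Y)
- I(X;Y) = H(Y) - H(Y|X)
- I(X;Y) = H(X) + H(Y) - H(X,Y)

Computing all quantities:
H(X) = 1.0889, H(Y) = 1.0889, H(X,Y) = 2.1286
H(X|Y) = 1.0397, H(Y|X) = 1.0397

Verification:
H(X) - H(X|Y) = 1.0889 - 1.0397 = 0.0492
H(Y) - H(Y|X) = 1.0889 - 1.0397 = 0.0492
H(X) + H(Y) - H(X,Y) = 1.0889 + 1.0889 - 2.1286 = 0.0492

All forms give I(X;Y) = 0.0492 nats. ✓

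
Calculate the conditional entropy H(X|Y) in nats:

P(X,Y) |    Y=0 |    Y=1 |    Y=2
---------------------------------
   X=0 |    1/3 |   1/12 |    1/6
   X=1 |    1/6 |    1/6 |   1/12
0.6365 nats

Using the chain rule: H(X|Y) = H(X,Y) - H(Y)

First, compute H(X,Y) = 1.6762 nats

Marginal P(Y) = (1/2, 1/4, 1/4)
H(Y) = 1.0397 nats

H(X|Y) = H(X,Y) - H(Y) = 1.6762 - 1.0397 = 0.6365 nats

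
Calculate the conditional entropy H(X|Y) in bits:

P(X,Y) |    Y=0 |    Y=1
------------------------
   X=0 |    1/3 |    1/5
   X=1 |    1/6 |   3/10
0.9446 bits

Using the chain rule: H(X|Y) = H(X,Y) - H(Y)

First, compute H(X,Y) = 1.9446 bits

Marginal P(Y) = (1/2, 1/2)
H(Y) = 1.0000 bits

H(X|Y) = H(X,Y) - H(Y) = 1.9446 - 1.0000 = 0.9446 bits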